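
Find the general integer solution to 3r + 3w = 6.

Step 1: Compute gcd(3, 3) = 3.
Since 3 divides 6, solutions exist.

Step 2: Find a particular solution using extended Euclidean algorithm.
We get r₀ = 0, w₀ = 2.
Check: 3*0 + 3*2 = 6 = 6 ✓

Step 3: Write the general solution.
r = 0 + (3/3)t = 0 + 1t
w = 2 - (3/3)t = 2 - 1t
for any integer t.

r = 0 + 1t, w = 2 - 1t for integer t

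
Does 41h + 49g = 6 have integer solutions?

Step 1: Compute gcd(41, 49).
gcd(41, 49) = 1

Step 2: Check divisibility.
Does 1 divide 6? 6 = 1 x 6, so yes.

By the theorem on linear Diophantine equations, 41h + 49g = 6 has integer solutions if and only if gcd(41, 49) divides 6. Since 1 | 6, solutions exist.

Yes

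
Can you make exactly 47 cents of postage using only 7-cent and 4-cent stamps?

We need non-negative x, y with 7x + 4y = 47.
gcd(7, 4) = 1 divides 47, so integer solutions exist.
Search for a non-negative one: x = 1 gives 4y = 47 - 7 = 40, so y = 10.
Check: 7·1 + 4·10 = 47 ✓

Yes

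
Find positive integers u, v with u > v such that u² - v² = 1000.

Factor: u² - v² = (u+v)(u-v) = 1000.
We need two factors of 1000 with the same parity.
Use u+v = 500 and u-v = 2 (product 500·2 = 1000).
Adding: 2u = 502, so u = 251.
Subtracting: 2v = 498, so v = 249.
Check: 251² - 249² = 63001 - 62001 = 1000 ✓

u = 251, v = 249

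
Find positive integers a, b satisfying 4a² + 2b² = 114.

Try small values of a and check whether (114 - 4a²)/2 is a perfect square.
a = 4: 4·4² = 64, so 2b² = 114 - 64 = 50, giving b² = 25, b = 5.
Check: 4·4² + 2·5² = 64 + 50 = 114 ✓

a = 4, b = 5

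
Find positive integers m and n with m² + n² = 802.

We need to find integers m, n > 0 such that m² + n² = 802.
Trying m = 19: n² = 802 - 19² = 802 - 361 = 441
n = 21
Check: 19² + 21² = 361 + 441 = 802 ✓

802 = 19² + 21²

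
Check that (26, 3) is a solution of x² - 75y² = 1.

Compute x² = 26² = 676
Compute 75y² = 75·3² = 75·9 = 675
x² - 75y² = 676 - 675 = 1
Since this equals 1, (26, 3) is a solution.

Yes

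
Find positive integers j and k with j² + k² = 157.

We need to find integers j, k > 0 such that j² + k² = 157.
Trying j = 6: k² = 157 - 6² = 157 - 36 = 121
k = 11
Check: 6² + 11² = 36 + 121 = 157 ✓

157 = 6² + 11²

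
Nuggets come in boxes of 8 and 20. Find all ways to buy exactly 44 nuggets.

We need non-negative integers (x, y) with 8x + 20y = 44.
For each x in 0..5, check if 44 - 8x is a non-negative multiple of 20.
x = 3: 20y = 20, y = 1 ✓

(3 boxes of 8, 1 boxes of 20)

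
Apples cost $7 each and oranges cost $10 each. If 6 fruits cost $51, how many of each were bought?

Let a = apples, o = oranges.
a + o = 6
7a + 10o = 51
Substitute o = 6 - a:
7a + 10(6 - a) = 51
(7 - 10)a = 51 - 60
-3a = -9
a = 3, o = 6 - 3 = 3

Apples: 3, Oranges: 3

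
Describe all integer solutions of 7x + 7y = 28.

Step 1: Compute gcd(7, 7) = 7.
Since 7 divides 28, solutions exist.

Step 2: Find a particular solution using extended Euclidean algorithm.
We get x₀ = 0, y₀ = 4.
Check: 7*0 + 7*4 = 28 = 28 ✓

Step 3: Write the general solution.
x = 0 + (7/7)t = 0 + 1t
y = 4 - (7/7)t = 4 - 1t
for any integer t.

x = 0 + 1t, y = 4 - 1t for integer t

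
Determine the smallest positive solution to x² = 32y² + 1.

We seek the smallest positive integers (x, y) with x² - 32y² = 1, i.e., x² = 32y² + 1.
Try successive y values:
y = 1: x² = 32·1² + 1 = 33, not a perfect square
y = 2: x² = 32·2² + 1 = 129, not a perfect square
y = 3: x² = 32·3² + 1 = 289, x = 17 ✓

Verify: 17² - 32·3² = 289 - 288 = 1 ✓

x = 17, y = 3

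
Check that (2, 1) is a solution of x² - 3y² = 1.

Compute x² = 2² = 4
Compute 3y² = 3·1² = 3·1 = 3
x² - 3y² = 4 - 3 = 1
Since this equals 1, (2, 1) is a solution.

Yes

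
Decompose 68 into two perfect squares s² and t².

We need to find integers s, t > 0 such that s² + t² = 68.
Trying s = 2: t² = 68 - 2² = 68 - 4 = 64
t = 8
Check: 2² + 8² = 4 + 64 = 68 ✓

68 = 2² + 8²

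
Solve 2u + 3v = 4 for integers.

Step 1: Check solvability.
gcd(2, 3) = 1
Since 1 divides 4, solutions exist.

Step 2: Apply extended Euclidean algorithm to find gcd.
We find integers such that 2*x0 + 3*y0 = 1

Step 3: Scale the particular solution.
Multiply by 4/1 = 4:
u = -4, v = 4

Step 4: Verify.
2*(-4) + 3*(4) = 4 = 4 ✓

u = -4, v = 4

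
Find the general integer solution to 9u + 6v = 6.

Step 1: Compute gcd(9, 6) = 3.
Since 3 divides 6, solutions exist.

Step 2: Find a particular solution using extended Euclidean algorithm.
We get u₀ = 2, v₀ = -2.
Check: 9*2 + 6*-2 = 6 = 6 ✓

Step 3: Write the general solution.
u = 2 + (6/3)t = 2 + 2t
v = -2 - (9/3)t = -2 - 3t
for any integer t.

u = 2 + 2t, v = -2 - 3t for integer t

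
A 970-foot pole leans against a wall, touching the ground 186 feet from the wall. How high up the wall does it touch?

The ladder, wall, and ground form a right triangle with hypotenuse 970 and one leg 186.
By the Pythagorean theorem: h² = 970² - 186² = 940900 - 34596 = 906304
h = √906304 = 952 feet

952 feet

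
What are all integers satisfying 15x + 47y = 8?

Step 1: Compute gcd(15, 47) = 1.
Since 1 divides 8, solutions exist.

Step 2: Find a particular solution using extended Euclidean algorithm.
We get x₀ = 176, y₀ = -56.
Check: 15*176 + 47*-56 = 8 = 8 ✓

Step 3: Write the general solution.
x = 176 + (47/1)t = 176 + 47t
y = -56 - (15/1)t = -56 - 15t
for any integer t.

x = 176 + 47t, y = -56 - 15t for integer t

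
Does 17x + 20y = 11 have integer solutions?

Step 1: Compute gcd(17, 20).
gcd(17, 20) = 1

Step 2: Check divisibility.
Does 1 divide 11? 11 = 1 x 11, so yes.

By the theorem on linear Diophantine equations, 17x + 20y = 11 has integer solutions if and only if gcd(17, 20) divides 11. Since 1 | 11, solutions exist.

Yes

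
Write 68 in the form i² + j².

We need to find integers i, j > 0 such that i² + j² = 68.
Trying i = 2: j² = 68 - 2² = 68 - 4 = 64
j = 8
Check: 2² + 8² = 4 + 64 = 68 ✓

68 = 2² + 8²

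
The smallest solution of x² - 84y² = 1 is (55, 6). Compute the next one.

Solutions to x² - Dy² = 1 are generated by powers of (x₀ + y₀√D).
The next solution satisfies x₁ + y₁√84 = (x₀ + y₀√84)², giving:
x₁ = x₀² + 84y₀² = 55² + 84·6² = 3025 + 3024 = 6049
y₁ = 2x₀y₀ = 2·55·6 = 660

Verify: 6049² - 84·660² = 36590401 - 36590400 = 1 ✓

x = 6049, y = 660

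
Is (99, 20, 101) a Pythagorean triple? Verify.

Compute a² + b² = 99² + 20² = 9801 + 400 = 10201
Compute c² = 101² = 10201
Since 10201 = 10201, confirmed.

Yes, it is a Pythagorean triple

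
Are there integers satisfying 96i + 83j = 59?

Step 1: Compute gcd(96, 83).
gcd(96, 83) = 1

Step 2: Check divisibility.
Does 1 divide 59? 59 = 1 x 59, so yes.

By the theorem on linear Diophantine equations, 96i + 83j = 59 has integer solutions if and only if gcd(96, 83) divides 59. Since 1 | 59, solutions exist.

Yes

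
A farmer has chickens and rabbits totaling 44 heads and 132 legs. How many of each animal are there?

Let c = chickens, r = rabbits.
Heads: c + r = 44
Legs: 2c + 4r = 132
From the first equation, c = 44 - r. Substitute:
2(44 - r) + 4r = 132
88 + 2r = 132
r = (132 - 88)/2 = 22
c = 44 - 22 = 22

Chickens: 22, Rabbits: 22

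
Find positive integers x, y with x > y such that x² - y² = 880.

Factor: x² - y² = (x+y)(x-y) = 880.
We need two factors of 880 with the same parity.
Use x+y = 440 and x-y = 2 (product 440·2 = 880).
Adding: 2x = 442, so x = 221.
Subtracting: 2y = 438, so y = 219.
Check: 221² - 219² = 48841 - 47961 = 880 ✓

x = 221, y = 219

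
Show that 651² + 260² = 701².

Compute a² + b² = 651² + 260² = 423801 + 67600 = 491401
Compute c² = 701² = 491401
Since 491401 = 491401, confirmed.

Yes, it is a Pythagorean triple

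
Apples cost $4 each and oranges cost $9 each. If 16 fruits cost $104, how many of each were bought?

Let a = apples, o = oranges.
a + o = 16
4a + 9o = 104
Substitute o = 16 - a:
4a + 9(16 - a) = 104
(4 - 9)a = 104 - 144
-5a = -40
a = 8, o = 16 - 8 = 8

Apples: 8, Oranges: 8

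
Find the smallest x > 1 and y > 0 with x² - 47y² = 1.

We seek the smallest positive integers (x, y) with x² - 47y² = 1, i.e., x² = 47y² + 1.
Try successive y values:
y = 1: x² = 47·1² + 1 = 48, not a perfect square
y = 2: x² = 47·2² + 1 = 189, not a perfect square
y = 3: x² = 47·3² + 1 = 424, not a perfect square
... continuing the search (or via continued fractions) ...
y = 7: x² = 47·7² + 1 = 2304, x = 48 ✓

Verify: 48² - 47·7² = 2304 - 2303 = 1 ✓

x = 48, y = 7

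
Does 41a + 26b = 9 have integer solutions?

Step 1: Compute gcd(41, 26).
gcd(41, 26) = 1

Step 2: Check divisibility.
Does 1 divide 9? 9 = 1 x 9, so yes.

By the theorem on linear Diophantine equations, 41a + 26b = 9 has integer solutions if and only if gcd(41, 26) divides 9. Since 1 | 9, solutions exist.

Yes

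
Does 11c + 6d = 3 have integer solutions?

Step 1: Compute gcd(11, 6).
gcd(11, 6) = 1

Step 2: Check divisibility.
Does 1 divide 3? 3 = 1 x 3, so yes.

By the theorem on linear Diophantine equations, 11c + 6d = 3 has integer solutions if and only if gcd(11, 6) divides 3. Since 1 | 3, solutions exist.

Yes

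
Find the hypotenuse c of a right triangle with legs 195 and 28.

c² = a² + b² = 195² + 28² = 38025 + 784 = 38809
c = sqrt(38809) = 197

197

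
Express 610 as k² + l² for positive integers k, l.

We need to find integers k, l > 0 such that k² + l² = 610.
Trying k = 9: l² = 610 - 9² = 610 - 81 = 529
l = 23
Check: 9² + 23² = 81 + 529 = 610 ✓

610 = 9² + 23²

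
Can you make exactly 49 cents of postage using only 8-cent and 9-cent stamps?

We need non-negative x, y with 8x + 9y = 49.
gcd(8, 9) = 1 divides 49, so integer solutions exist.
Search for a non-negative one: x = 5 gives 9y = 49 - 40 = 9, so y = 1.
Check: 8·5 + 9·1 = 49 ✓

Yes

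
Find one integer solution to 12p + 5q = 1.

Step 1: Check solvability.
gcd(12, 5) = 1
Since 1 divides 1, solutions exist.

Step 2: Apply extended Euclidean algorithm to find gcd.
We find integers such that 12*x0 + 5*y0 = 1

Step 3: Scale the particular solution.
Multiply by 1/1 = 1:
p = -2, q = 5

Step 4: Verify.
12*(-2) + 5*(5) = 1 = 1 ✓

p = -2, q = 5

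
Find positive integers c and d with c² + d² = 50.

We need to find integers c, d > 0 such that c² + d² = 50.
Trying c = 1: d² = 50 - 1² = 50 - 1 = 49
d = 7
Check: 1² + 7² = 1 + 49 = 50 ✓

50 = 1² + 7²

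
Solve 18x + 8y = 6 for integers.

Step 1: Check solvability.
gcd(18, 8) = 2
Since 2 divides 6, solutions exist.

Step 2: Apply extended Euclidean algorithm to find gcd.
We find integers such that 18*x0 + 8*y0 = 2

Step 3: Scale the particular solution.
Multiply by 6/2 = 3:
x = 3, y = -6

Step 4: Verify.
18*(3) + 8*(-6) = 6 = 6 ✓

x = 3, y = -6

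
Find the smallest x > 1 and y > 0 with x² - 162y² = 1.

We seek the smallest positive integers (x, y) with x² - 162y² = 1, i.e., x² = 162y² + 1.
Try successive y values:
y = 1: x² = 162·1² + 1 = 163, not a perfect square
y = 2: x² = 162·2² + 1 = 649, not a perfect square
y = 3: x² = 162·3² + 1 = 1459, not a perfect square
... continuing the search (or via continued fractions) ...
y = 1540: x² = 162·1540² + 1 = 384199201, x = 19601 ✓

Verify: 19601² - 162·1540² = 384199201 - 384199200 = 1 ✓

x = 19601, y = 1540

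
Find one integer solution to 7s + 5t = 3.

Step 1: Check solvability.
gcd(7, 5) = 1
Since 1 divides 3, solutions exist.

Step 2: Apply extended Euclidean algorithm to find gcd.
We find integers such that 7*x0 + 5*y0 = 1

Step 3: Scale the particular solution.
Multiply by 3/1 = 3:
s = -6, t = 9

Step 4: Verify.
7*(-6) + 5*(9) = 3 = 3 ✓

s = -6, t = 9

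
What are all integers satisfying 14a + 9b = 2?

Step 1: Compute gcd(14, 9) = 1.
Since 1 divides 2, solutions exist.

Step 2: Find a particular solution using extended Euclidean algorithm.
We get a₀ = 4, b₀ = -6.
Check: 14*4 + 9*-6 = 2 = 2 ✓

Step 3: Write the general solution.
a = 4 + (9/1)t = 4 + 9t
b = -6 - (14/1)t = -6 - 14t
for any integer t.

a = 4 + 9t, b = -6 - 14t for integer t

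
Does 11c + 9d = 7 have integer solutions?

Step 1: Compute gcd(11, 9).
gcd(11, 9) = 1

Step 2: Check divisibility.
Does 1 divide 7? 7 = 1 x 7, so yes.

By the theorem on linear Diophantine equations, 11c + 9d = 7 has integer solutions if and only if gcd(11, 9) divides 7. Since 1 | 7, solutions exist.

Yes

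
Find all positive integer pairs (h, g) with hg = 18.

The positive divisors of 18 are: 1, 2, 3, 6, 9, 18.
Each divisor d gives the pair (d, 18/d):
(1, 18), (2, 9), (3, 6), (6, 3), (9, 2), (18, 1)

(1, 18), (2, 9), (3, 6), (6, 3), (9, 2), (18, 1)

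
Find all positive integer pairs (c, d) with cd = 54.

The positive divisors of 54 are: 1, 2, 3, 6, 9, 18, 27, 54.
Each divisor d gives the pair (d, 54/d):
(1, 54), (2, 27), (3, 18), (6, 9), (9, 6), (18, 3), (27, 2), (54, 1)

(1, 54), (2, 27), (3, 18), (6, 9), (9, 6), (18, 3), (27, 2), (54, 1)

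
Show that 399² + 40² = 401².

Compute a² + b²:
399² + 40² = 159201 + 1600 = 160801
Compute c²:
401² = 160801
Since 160801 = 160801, it is a Pythagorean triple.

Yes, it is a Pythagorean triple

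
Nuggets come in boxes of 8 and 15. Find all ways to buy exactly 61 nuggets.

We need non-negative integers (x, y) with 8x + 15y = 61.
For each x in 0..7, check if 61 - 8x is a non-negative multiple of 15.
x = 2: 15y = 45, y = 3 ✓

(2 boxes of 8, 3 boxes of 15)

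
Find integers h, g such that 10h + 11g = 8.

Step 1: Check solvability.
gcd(10, 11) = 1
Since 1 divides 8, solutions exist.

Step 2: Apply extended Euclidean algorithm to find gcd.
We find integers such that 10*x0 + 11*y0 = 1

Step 3: Scale the particular solution.
Multiply by 8/1 = 8:
h = -8, g = 8

Step 4: Verify.
10*(-8) + 11*(8) = 8 = 8 ✓

h = -8, g = 8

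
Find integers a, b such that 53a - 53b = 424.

Step 1: Check solvability.
gcd(53, 53) = 53
Since 53 divides 424, solutions exist.

Step 2: Apply extended Euclidean algorithm to find gcd.
We find integers such that 53*x0 + 53*y0 = 53

Step 3: Scale the particular solution.
Multiply by 424/53 = 8:
a = 0, b = -8

Step 4: Verify.
53*(0) - 53*(-8) = 424 = 424 ✓

a = 0, b = -8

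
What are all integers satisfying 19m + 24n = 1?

Step 1: Compute gcd(19, 24) = 1.
Since 1 divides 1, solutions exist.

Step 2: Find a particular solution using extended Euclidean algorithm.
We get m₀ = -5, n₀ = 4.
Check: 19*-5 + 24*4 = 1 = 1 ✓

Step 3: Write the general solution.
m = -5 + (24/1)t = -5 + 24t
n = 4 - (19/1)t = 4 - 19t
for any integer t.

m = -5 + 24t, n = 4 - 19t for integer t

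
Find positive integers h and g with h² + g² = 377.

We need to find integers h, g > 0 such that h² + g² = 377.
Trying h = 4: g² = 377 - 4² = 377 - 16 = 361
g = 19
Check: 4² + 19² = 16 + 361 = 377 ✓

377 = 4² + 19²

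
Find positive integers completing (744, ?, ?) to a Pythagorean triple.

We need the other leg and hypotenuse such that 744² + x² = c².
Take x = 817, c = 1105: 744² + 817² = 553536 + 667489 = 1221025 = 1105² ✓
Triple: (817, 744, 1105)

(817, 744, 1105)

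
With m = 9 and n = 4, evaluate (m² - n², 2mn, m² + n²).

a = m² - n² = 81 - 16 = 65
b = 2mn = 2·9·4 = 72
c = m² + n² = 81 + 16 = 97
Verify: 65² + 72² = 4225 + 5184 = 9409 = 97² ✓

(65, 72, 97)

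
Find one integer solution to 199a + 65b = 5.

Step 1: Check solvability.
gcd(199, 65) = 1
Since 1 divides 5, solutions exist.

Step 2: Apply extended Euclidean algorithm to find gcd.
We find integers such that 199*x0 + 65*y0 = 1

Step 3: Scale the particular solution.
Multiply by 5/1 = 5:
a = -80, b = 245

Step 4: Verify.
199*(-80) + 65*(245) = 5 = 5 ✓

a = -80, b = 245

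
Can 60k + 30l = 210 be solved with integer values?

Step 1: Compute gcd(60, 30).
gcd(60, 30) = 30

Step 2: Check divisibility.
Does 30 divide 210? 210 = 30 x 7, so yes.

By the theorem on linear Diophantine equations, 60k + 30l = 210 has integer solutions if and only if gcd(60, 30) divides 210. Since 30 | 210, solutions exist.

Yes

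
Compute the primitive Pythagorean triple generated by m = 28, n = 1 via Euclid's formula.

a = m² - n² = 784 - 1 = 783
b = 2mn = 2·28·1 = 56
c = m² + n² = 784 + 1 = 785
Verify: 783² + 56² = 613089 + 3136 = 616225 = 785² ✓

(783, 56, 785)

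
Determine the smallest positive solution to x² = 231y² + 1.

We seek the smallest positive integers (x, y) with x² - 231y² = 1, i.e., x² = 231y² + 1.
Try successive y values:
y = 1: x² = 231·1² + 1 = 232, not a perfect square
y = 2: x² = 231·2² + 1 = 925, not a perfect square
y = 3: x² = 231·3² + 1 = 2080, not a perfect square
... continuing the search (or via continued fractions) ...
y = 5: x² = 231·5² + 1 = 5776, x = 76 ✓

Verify: 76² - 231·5² = 5776 - 5775 = 1 ✓

x = 76, y = 5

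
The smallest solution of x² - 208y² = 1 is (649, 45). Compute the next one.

Solutions to x² - Dy² = 1 are generated by powers of (x₀ + y₀√D).
The next solution satisfies x₁ + y₁√208 = (x₀ + y₀√208)², giving:
x₁ = x₀² + 208y₀² = 649² + 208·45² = 421201 + 421200 = 842401
y₁ = 2x₀y₀ = 2·649·45 = 58410

Verify: 842401² - 208·58410² = 709639444801 - 709639444800 = 1 ✓

x = 842401, y = 58410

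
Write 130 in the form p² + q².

We need to find integers p, q > 0 such that p² + q² = 130.
Trying p = 3: q² = 130 - 3² = 130 - 9 = 121
q = 11
Check: 3² + 11² = 9 + 121 = 130 ✓

130 = 3² + 11²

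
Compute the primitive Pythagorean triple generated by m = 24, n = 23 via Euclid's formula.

a = m² - n² = 576 - 529 = 47
b = 2mn = 2·24·23 = 1104
c = m² + n² = 576 + 529 = 1105
Verify: 47² + 1104² = 2209 + 1218816 = 1221025 = 1105² ✓

(47, 1104, 1105)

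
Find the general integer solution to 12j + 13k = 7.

Step 1: Compute gcd(12, 13) = 1.
Since 1 divides 7, solutions exist.

Step 2: Find a particular solution using extended Euclidean algorithm.
We get j₀ = -7, k₀ = 7.
Check: 12*-7 + 13*7 = 7 = 7 ✓

Step 3: Write the general solution.
j = -7 + (13/1)t = -7 + 13t
k = 7 - (12/1)t = 7 - 12t
for any integer t.

j = -7 + 13t, k = 7 - 12t for integer t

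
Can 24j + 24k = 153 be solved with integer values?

Step 1: Compute gcd(24, 24).
gcd(24, 24) = 24

Step 2: Check divisibility.
Does 24 divide 153? 153 = 24 x 6 + 9, so no.

By the theorem on linear Diophantine equations, 24j + 24k = 153 has integer solutions if and only if gcd(24, 24) divides 153. Since 24 does not divide 153, no solutions exist.

No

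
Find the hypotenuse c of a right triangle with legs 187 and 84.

c² = a² + b² = 187² + 84² = 34969 + 7056 = 42025
c = 205

205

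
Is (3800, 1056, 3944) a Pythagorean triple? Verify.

Compute a² + b² = 3800² + 1056² = 14440000 + 1115136 = 15555136
Compute c² = 3944² = 15555136
Since 15555136 = 15555136, confirmed.

Yes, it is a Pythagorean triple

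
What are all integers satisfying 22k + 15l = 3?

Step 1: Compute gcd(22, 15) = 1.
Since 1 divides 3, solutions exist.

Step 2: Find a particular solution using extended Euclidean algorithm.
We get k₀ = -6, l₀ = 9.
Check: 22*-6 + 15*9 = 3 = 3 ✓

Step 3: Write the general solution.
k = -6 + (15/1)t = -6 + 15t
l = 9 - (22/1)t = 9 - 22t
for any integer t.

k = -6 + 15t, l = 9 - 22t for integer t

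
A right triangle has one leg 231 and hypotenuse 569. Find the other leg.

b² = c² - a² = 323761 - 53361 = 270400
b = 520

520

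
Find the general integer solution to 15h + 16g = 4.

Step 1: Compute gcd(15, 16) = 1.
Since 1 divides 4, solutions exist.

Step 2: Find a particular solution using extended Euclidean algorithm.
We get h₀ = -4, g₀ = 4.
Check: 15*-4 + 16*4 = 4 = 4 ✓

Step 3: Write the general solution.
h = -4 + (16/1)t = -4 + 16t
g = 4 - (15/1)t = 4 - 15t
for any integer t.

h = -4 + 16t, g = 4 - 15t for integer t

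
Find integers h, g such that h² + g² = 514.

We need to find integers h, g > 0 such that h² + g² = 514.
Trying h = 15: g² = 514 - 15² = 514 - 225 = 289
g = 17
Check: 15² + 17² = 225 + 289 = 514 ✓

514 = 15² + 17²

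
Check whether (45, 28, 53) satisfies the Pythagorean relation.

Compute a² + b²:
45² + 28² = 2025 + 784 = 2809
Compute c²:
53² = 2809
Since 2809 = 2809, it is a Pythagorean triple.

Yes, it is a Pythagorean triple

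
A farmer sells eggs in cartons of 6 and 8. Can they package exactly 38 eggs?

We need non-negative a, b with 6a + 8b = 38.
gcd(6, 8) = 2 divides 38.
Try a = 1: 8b = 38 - 6 = 32, so b = 4.
One way: 1 cartons of 6 and 4 cartons of 8.

Yes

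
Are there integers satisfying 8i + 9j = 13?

Step 1: Compute gcd(8, 9).
gcd(8, 9) = 1

Step 2: Check divisibility.
Does 1 divide 13? 13 = 1 x 13, so yes.

By the theorem on linear Diophantine equations, 8i + 9j = 13 has integer solutions if and only if gcd(8, 9) divides 13. Since 1 | 13, solutions exist.

Yes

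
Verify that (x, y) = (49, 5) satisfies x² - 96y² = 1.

Compute x² = 49² = 2401
Compute 96y² = 96·5² = 96·25 = 2400
x² - 96y² = 2401 - 2400 = 1
Since this equals 1, (49, 5) is a solution.

Yes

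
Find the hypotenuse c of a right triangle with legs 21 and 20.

c² = a² + b² = 21² + 20² = 441 + 400 = 841
c = 29

29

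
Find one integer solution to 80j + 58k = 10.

Step 1: Check solvability.
gcd(80, 58) = 2
Since 2 divides 10, solutions exist.

Step 2: Apply extended Euclidean algorithm to find gcd.
We find integers such that 80*x0 + 58*y0 = 2

Step 3: Scale the particular solution.
Multiply by 10/2 = 5:
j = 40, k = -55

Step 4: Verify.
80*(40) + 58*(-55) = 10 = 10 ✓

j = 40, k = -55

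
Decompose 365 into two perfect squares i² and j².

We need to find integers i, j > 0 such that i² + j² = 365.
Trying i = 2: j² = 365 - 2² = 365 - 4 = 361
j = 19
Check: 2² + 19² = 4 + 361 = 365 ✓

365 = 2² + 19²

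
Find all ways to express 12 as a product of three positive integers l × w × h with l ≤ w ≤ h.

Iterate l from 1 to ⌊12^(1/3)⌋. For each l dividing 12, iterate w ≥ l with w dividing 12/l, and set h = 12/(l·w).
Triples found (4): (1×1×12), (1×2×6), (1×3×4), (2×2×3)

(1×1×12), (1×2×6), (1×3×4), (2×2×3)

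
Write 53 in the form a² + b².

We need to find integers a, b > 0 such that a² + b² = 53.
Trying a = 2: b² = 53 - 2² = 53 - 4 = 49
b = 7
Check: 2² + 7² = 4 + 49 = 53 ✓

53 = 2² + 7²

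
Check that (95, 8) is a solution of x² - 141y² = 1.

Compute x² = 95² = 9025
Compute 141y² = 141·8² = 141·64 = 9024
x² - 141y² = 9025 - 9024 = 1
Since this equals 1, (95, 8) is a solution.

Yes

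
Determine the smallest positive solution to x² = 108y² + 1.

We seek the smallest positive integers (x, y) with x² - 108y² = 1, i.e., x² = 108y² + 1.
Try successive y values:
y = 1: x² = 108·1² + 1 = 109, not a perfect square
y = 2: x² = 108·2² + 1 = 433, not a perfect square
y = 3: x² = 108·3² + 1 = 973, not a perfect square
... continuing the search (or via continued fractions) ...
y = 130: x² = 108·130² + 1 = 1825201, x = 1351 ✓

Verify: 1351² - 108·130² = 1825201 - 1825200 = 1 ✓

x = 1351, y = 130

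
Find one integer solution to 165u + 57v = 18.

Step 1: Check solvability.
gcd(165, 57) = 3
Since 3 divides 18, solutions exist.

Step 2: Apply extended Euclidean algorithm to find gcd.
We find integers such that 165*x0 + 57*y0 = 3

Step 3: Scale the particular solution.
Multiply by 18/3 = 6:
u = 54, v = -156

Step 4: Verify.
165*(54) + 57*(-156) = 18 = 18 ✓

u = 54, v = -156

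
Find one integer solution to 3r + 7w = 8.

Step 1: Check solvability.
gcd(3, 7) = 1
Since 1 divides 8, solutions exist.

Step 2: Apply extended Euclidean algorithm to find gcd.
We find integers such that 3*x0 + 7*y0 = 1

Step 3: Scale the particular solution.
Multiply by 8/1 = 8:
r = -16, w = 8

Step 4: Verify.
3*(-16) + 7*(8) = 8 = 8 ✓

r = -16, w = 8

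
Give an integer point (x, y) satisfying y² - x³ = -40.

Try small integer x values and check whether x³ - 40 is a perfect square.
x = 14: x³ - 40 = 14³ - 40 = 2744 - 40 = 2704
Is 2704 a perfect square? 52² = 2704 ✓
So (x, y) = (14, -52) is a solution.

x = 14, y = -52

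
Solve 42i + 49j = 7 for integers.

Step 1: Check solvability.
gcd(42, 49) = 7
Since 7 divides 7, solutions exist.

Step 2: Apply extended Euclidean algorithm to find gcd.
We find integers such that 42*x0 + 49*y0 = 7

Step 3: Scale the particular solution.
Multiply by 7/7 = 1:
i = -1, j = 1

Step 4: Verify.
42*(-1) + 49*(1) = 7 = 7 ✓

i = -1, j = 1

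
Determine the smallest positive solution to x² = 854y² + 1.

We seek the smallest positive integers (x, y) with x² - 854y² = 1, i.e., x² = 854y² + 1.
Try successive y values:
y = 1: x² = 854·1² + 1 = 855, not a perfect square
y = 2: x² = 854·2² + 1 = 3417, not a perfect square
y = 3: x² = 854·3² + 1 = 7687, not a perfect square
... continuing the search (or via continued fractions) ...
y = 44290: x² = 854·44290² + 1 = 1675209901401, x = 1294299 ✓

Verify: 1294299² - 854·44290² = 1675209901401 - 1675209901400 = 1 ✓

x = 1294299, y = 44290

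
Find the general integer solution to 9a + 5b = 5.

Step 1: Compute gcd(9, 5) = 1.
Since 1 divides 5, solutions exist.

Step 2: Find a particular solution using extended Euclidean algorithm.
We get a₀ = -5, b₀ = 10.
Check: 9*-5 + 5*10 = 5 = 5 ✓

Step 3: Write the general solution.
a = -5 + (5/1)t = -5 + 5t
b = 10 - (9/1)t = 10 - 9t
for any integer t.

a = -5 + 5t, b = 10 - 9t for integer t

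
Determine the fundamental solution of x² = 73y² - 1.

We need x² = 73y² - 1. Try successive y:
y = 1: x² = 73·1² - 1 = 72, not a perfect square
y = 2: x² = 73·2² - 1 = 291, not a perfect square
y = 3: x² = 73·3² - 1 = 656, not a perfect square
...
y = 125: x² = 73·125² - 1 = 1140624 = 1068² ✓
Check: 1068² - 73·125² = 1140624 - 1140625 = -1 ✓

x = 1068, y = 125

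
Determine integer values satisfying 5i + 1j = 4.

Step 1: Check solvability.
gcd(5, 1) = 1
Since 1 divides 4, solutions exist.

Step 2: Apply extended Euclidean algorithm to find gcd.
We find integers such that 5*x0 + 1*y0 = 1

Step 3: Scale the particular solution.
Multiply by 4/1 = 4:
i = 0, j = 4

Step 4: Verify.
5*(0) + 1*(4) = 4 = 4 ✓

i = 0, j = 4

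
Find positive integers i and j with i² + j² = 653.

We need to find integers i, j > 0 such that i² + j² = 653.
Trying i = 13: j² = 653 - 13² = 653 - 169 = 484
j = 22
Check: 13² + 22² = 169 + 484 = 653 ✓

653 = 13² + 22²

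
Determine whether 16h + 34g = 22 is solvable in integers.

Step 1: Compute gcd(16, 34).
gcd(16, 34) = 2

Step 2: Check divisibility.
Does 2 divide 22? 22 = 2 x 11, so yes.

By the theorem on linear Diophantine equations, 16h + 34g = 22 has integer solutions if and only if gcd(16, 34) divides 22. Since 2 | 22, solutions exist.

Yes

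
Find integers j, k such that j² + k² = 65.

We need to find integers j, k > 0 such that j² + k² = 65.
Trying j = 1: k² = 65 - 1² = 65 - 1 = 64
k = 8
Check: 1² + 8² = 1 + 64 = 65 ✓

65 = 1² + 8²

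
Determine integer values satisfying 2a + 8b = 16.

Step 1: Check solvability.
gcd(2, 8) = 2
Since 2 divides 16, solutions exist.

Step 2: Apply extended Euclidean algorithm to find gcd.
We find integers such that 2*x0 + 8*y0 = 2

Step 3: Scale the particular solution.
Multiply by 16/2 = 8:
a = 8, b = 0

Step 4: Verify.
2*(8) + 8*(0) = 16 = 16 ✓

a = 8, b = 0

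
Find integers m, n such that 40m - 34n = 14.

Step 1: Check solvability.
gcd(40, 34) = 2
Since 2 divides 14, solutions exist.

Step 2: Apply extended Euclidean algorithm to find gcd.
We find integers such that 40*x0 + 34*y0 = 2

Step 3: Scale the particular solution.
Multiply by 14/2 = 7:
m = 42, n = 49

Step 4: Verify.
40*(42) - 34*(49) = 14 = 14 ✓

m = 42, n = 49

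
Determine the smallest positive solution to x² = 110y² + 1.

We seek the smallest positive integers (x, y) with x² - 110y² = 1, i.e., x² = 110y² + 1.
Try successive y values:
y = 1: x² = 110·1² + 1 = 111, not a perfect square
y = 2: x² = 110·2² + 1 = 441, x = 21 ✓

Verify: 21² - 110·2² = 441 - 440 = 1 ✓

x = 21, y = 2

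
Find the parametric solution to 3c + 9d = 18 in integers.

Step 1: Compute gcd(3, 9) = 3.
Since 3 divides 18, solutions exist.

Step 2: Find a particular solution using extended Euclidean algorithm.
We get c₀ = 6, d₀ = 0.
Check: 3*6 + 9*0 = 18 = 18 ✓

Step 3: Write the general solution.
c = 6 + (9/3)t = 6 + 3t
d = 0 - (3/3)t = 0 - 1t
for any integer t.

c = 6 + 3t, d = 0 - 1t for integer t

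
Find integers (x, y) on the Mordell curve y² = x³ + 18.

Try small integer x values and check whether x³ + 18 is a perfect square.
x = 7: x³ + 18 = 7³ + 18 = 343 + 18 = 361
Is 361 a perfect square? 19² = 361 ✓
So (x, y) = (7, 19) is a solution.

x = 7, y = 19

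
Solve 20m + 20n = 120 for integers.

Step 1: Check solvability.
gcd(20, 20) = 20
Since 20 divides 120, solutions exist.

Step 2: Apply extended Euclidean algorithm to find gcd.
We find integers such that 20*x0 + 20*y0 = 20

Step 3: Scale the particular solution.
Multiply by 120/20 = 6:
m = 0, n = 6

Step 4: Verify.
20*(0) + 20*(6) = 120 = 120 ✓

m = 0, n = 6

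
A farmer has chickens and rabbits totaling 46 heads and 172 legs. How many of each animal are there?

Let c = chickens, r = rabbits.
Heads: c + r = 46
Legs: 2c + 4r = 172
From the first equation, c = 46 - r. Substitute:
2(46 - r) + 4r = 172
92 + 2r = 172
r = (172 - 92)/2 = 40
c = 46 - 40 = 6

Chickens: 6, Rabbits: 40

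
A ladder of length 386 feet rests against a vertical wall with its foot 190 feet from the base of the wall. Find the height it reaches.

The ladder, wall, and ground form a right triangle with hypotenuse 386 and one leg 190.
By the Pythagorean theorem: h² = 386² - 190² = 148996 - 36100 = 112896
h = √112896 = 336 feet

336 feet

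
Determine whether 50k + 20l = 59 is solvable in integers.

Step 1: Compute gcd(50, 20).
gcd(50, 20) = 10

Step 2: Check divisibility.
Does 10 divide 59? 59 = 10 x 5 + 9, so no.

By the theorem on linear Diophantine equations, 50k + 20l = 59 has integer solutions if and only if gcd(50, 20) divides 59. Since 10 does not divide 59, no solutions exist.

No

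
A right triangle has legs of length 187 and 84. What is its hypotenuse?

c² = a² + b² = 187² + 84² = 34969 + 7056 = 42025
c = 205

205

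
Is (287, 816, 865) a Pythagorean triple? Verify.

Compute a² + b² = 287² + 816² = 82369 + 665856 = 748225
Compute c² = 865² = 748225
Since 748225 = 748225, confirmed.

Yes, it is a Pythagorean triple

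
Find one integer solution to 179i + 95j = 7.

Step 1: Check solvability.
gcd(179, 95) = 1
Since 1 divides 7, solutions exist.

Step 2: Apply extended Euclidean algorithm to find gcd.
We find integers such that 179*x0 + 95*y0 = 1

Step 3: Scale the particular solution.
Multiply by 7/1 = 7:
i = -182, j = 343

Step 4: Verify.
179*(-182) + 95*(343) = 7 = 7 ✓

i = -182, j = 343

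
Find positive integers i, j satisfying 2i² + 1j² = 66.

Try small values of i and check whether (66 - 2i²)/1 is a perfect square.
i = 1: 2·1² = 2, so 1j² = 66 - 2 = 64, giving j² = 64, j = 8.
Check: 2·1² + 1·8² = 2 + 64 = 66 ✓

i = 1, j = 8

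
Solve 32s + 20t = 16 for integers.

Step 1: Check solvability.
gcd(32, 20) = 4
Since 4 divides 16, solutions exist.

Step 2: Apply extended Euclidean algorithm to find gcd.
We find integers such that 32*x0 + 20*y0 = 4

Step 3: Scale the particular solution.
Multiply by 16/4 = 4:
s = 8, t = -12

Step 4: Verify.
32*(8) + 20*(-12) = 16 = 16 ✓

s = 8, t = -12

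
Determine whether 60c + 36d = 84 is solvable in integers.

Step 1: Compute gcd(60, 36).
gcd(60, 36) = 12

Step 2: Check divisibility.
Does 12 divide 84? 84 = 12 x 7, so yes.

By the theorem on linear Diophantine equations, 60c + 36d = 84 has integer solutions if and only if gcd(60, 36) divides 84. Since 12 | 84, solutions exist.

Yes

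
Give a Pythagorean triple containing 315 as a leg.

We need the other leg and hypotenuse such that 315² + x² = c².
Take x = 988, c = 1037: 315² + 988² = 99225 + 976144 = 1075369 = 1037² ✓
Triple: (315, 988, 1037)

(315, 988, 1037)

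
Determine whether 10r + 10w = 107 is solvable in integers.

Step 1: Compute gcd(10, 10).
gcd(10, 10) = 10

Step 2: Check divisibility.
Does 10 divide 107? 107 = 10 x 10 + 7, so no.

By the theorem on linear Diophantine equations, 10r + 10w = 107 has integer solutions if and only if gcd(10, 10) divides 107. Since 10 does not divide 107, no solutions exist.

No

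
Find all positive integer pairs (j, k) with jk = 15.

The positive divisors of 15 are: 1, 3, 5, 15.
Each divisor d gives the pair (d, 15/d):
(1, 15), (3, 5), (5, 3), (15, 1)

(1, 15), (3, 5), (5, 3), (15, 1)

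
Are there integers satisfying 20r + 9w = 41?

Step 1: Compute gcd(20, 9).
gcd(20, 9) = 1

Step 2: Check divisibility.
Does 1 divide 41? 41 = 1 x 41, so yes.

By the theorem on linear Diophantine equations, 20r + 9w = 41 has integer solutions if and only if gcd(20, 9) divides 41. Since 1 | 41, solutions exist.

Yes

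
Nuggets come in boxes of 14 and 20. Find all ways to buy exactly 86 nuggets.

We need non-negative integers (x, y) with 14x + 20y = 86.
For each x in 0..6, check if 86 - 14x is a non-negative multiple of 20.
No x yields an integer y ≥ 0.

No solution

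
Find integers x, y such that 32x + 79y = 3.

Step 1: Check solvability.
gcd(32, 79) = 1
Since 1 divides 3, solutions exist.

Step 2: Apply extended Euclidean algorithm to find gcd.
We find integers such that 32*x0 + 79*y0 = 1

Step 3: Scale the particular solution.
Multiply by 3/1 = 3:
x = -111, y = 45

Step 4: Verify.
32*(-111) + 79*(45) = 3 = 3 ✓

x = -111, y = 45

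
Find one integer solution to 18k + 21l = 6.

Step 1: Check solvability.
gcd(18, 21) = 3
Since 3 divides 6, solutions exist.

Step 2: Apply extended Euclidean algorithm to find gcd.
We find integers such that 18*x0 + 21*y0 = 3

Step 3: Scale the particular solution.
Multiply by 6/3 = 2:
k = -2, l = 2

Step 4: Verify.
18*(-2) + 21*(2) = 6 = 6 ✓

k = -2, l = 2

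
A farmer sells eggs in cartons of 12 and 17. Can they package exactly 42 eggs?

We need non-negative a, b with 12a + 17b = 42.
gcd(12, 17) = 1 divides 42, but no a in [0, 3] gives non-negative b.

No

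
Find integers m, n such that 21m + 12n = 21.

Step 1: Check solvability.
gcd(21, 12) = 3
Since 3 divides 21, solutions exist.

Step 2: Apply extended Euclidean algorithm to find gcd.
We find integers such that 21*x0 + 12*y0 = 3

Step 3: Scale the particular solution.
Multiply by 21/3 = 7:
m = -7, n = 14

Step 4: Verify.
21*(-7) + 12*(14) = 21 = 21 ✓

m = -7, n = 14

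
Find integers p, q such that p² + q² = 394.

We need to find integers p, q > 0 such that p² + q² = 394.
Trying p = 13: q² = 394 - 13² = 394 - 169 = 225
q = 15
Check: 13² + 15² = 169 + 225 = 394 ✓

394 = 13² + 15²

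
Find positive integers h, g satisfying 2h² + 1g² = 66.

Try small values of h and check whether (66 - 2h²)/1 is a perfect square.
h = 5: 2·5² = 50, so 1g² = 66 - 50 = 16, giving g² = 16, g = 4.
Check: 2·5² + 1·4² = 50 + 16 = 66 ✓

h = 5, g = 4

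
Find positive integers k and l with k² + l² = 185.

We need to find integers k, l > 0 such that k² + l² = 185.
Trying k = 4: l² = 185 - 4² = 185 - 16 = 169
l = 13
Check: 4² + 13² = 16 + 169 = 185 ✓

185 = 4² + 13²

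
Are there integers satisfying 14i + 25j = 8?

Step 1: Compute gcd(14, 25).
gcd(14, 25) = 1

Step 2: Check divisibility.
Does 1 divide 8? 8 = 1 x 8, so yes.

By the theorem on linear Diophantine equations, 14i + 25j = 8 has integer solutions if and only if gcd(14, 25) divides 8. Since 1 | 8, solutions exist.

Yes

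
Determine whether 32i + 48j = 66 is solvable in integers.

Step 1: Compute gcd(32, 48).
gcd(32, 48) = 16

Step 2: Check divisibility.
Does 16 divide 66? 66 = 16 x 4 + 2, so no.

By the theorem on linear Diophantine equations, 32i + 48j = 66 has integer solutions if and only if gcd(32, 48) divides 66. Since 16 does not divide 66, no solutions exist.

No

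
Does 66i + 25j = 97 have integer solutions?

Step 1: Compute gcd(66, 25).
gcd(66, 25) = 1

Step 2: Check divisibility.
Does 1 divide 97? 97 = 1 x 97, so yes.

By the theorem on linear Diophantine equations, 66i + 25j = 97 has integer solutions if and only if gcd(66, 25) divides 97. Since 1 | 97, solutions exist.

Yes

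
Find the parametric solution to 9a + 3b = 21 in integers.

Step 1: Compute gcd(9, 3) = 3.
Since 3 divides 21, solutions exist.

Step 2: Find a particular solution using extended Euclidean algorithm.
We get a₀ = 0, b₀ = 7.
Check: 9*0 + 3*7 = 21 = 21 ✓

Step 3: Write the general solution.
a = 0 + (3/3)t = 0 + 1t
b = 7 - (9/3)t = 7 - 3t
for any integer t.

a = 0 + 1t, b = 7 - 3t for integer t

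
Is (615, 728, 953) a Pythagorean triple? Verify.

Compute a² + b² = 615² + 728² = 378225 + 529984 = 908209
Compute c² = 953² = 908209
Since 908209 = 908209, confirmed.

Yes, it is a Pythagorean triple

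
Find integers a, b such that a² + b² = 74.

We need to find integers a, b > 0 such that a² + b² = 74.
Trying a = 5: b² = 74 - 5² = 74 - 25 = 49
b = 7
Check: 5² + 7² = 25 + 49 = 74 ✓

74 = 5² + 7²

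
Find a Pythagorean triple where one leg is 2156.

We need the other leg and hypotenuse such that 2156² + x² = c².
Take x = 525, c = 2219: 2156² + 525² = 4648336 + 275625 = 4923961 = 2219² ✓
Triple: (525, 2156, 2219)

(525, 2156, 2219)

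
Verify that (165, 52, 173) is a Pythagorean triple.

Compute a² + b²:
165² + 52² = 27225 + 2704 = 29929
Compute c²:
173² = 29929
Since 29929 = 29929, it is a Pythagorean triple.

Yes, it is a Pythagorean triple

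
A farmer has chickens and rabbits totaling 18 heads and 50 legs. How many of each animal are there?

Let c = chickens, r = rabbits.
Heads: c + r = 18
Legs: 2c + 4r = 50
From the first equation, c = 18 - r. Substitute:
2(18 - r) + 4r = 50
36 + 2r = 50
r = (50 - 36)/2 = 7
c = 18 - 7 = 11

Chickens: 11, Rabbits: 7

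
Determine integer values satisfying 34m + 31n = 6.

Step 1: Check solvability.
gcd(34, 31) = 1
Since 1 divides 6, solutions exist.

Step 2: Apply extended Euclidean algorithm to find gcd.
We find integers such that 34*x0 + 31*y0 = 1

Step 3: Scale the particular solution.
Multiply by 6/1 = 6:
m = -60, n = 66

Step 4: Verify.
34*(-60) + 31*(66) = 6 = 6 ✓

m = -60, n = 66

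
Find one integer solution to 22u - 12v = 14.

Step 1: Check solvability.
gcd(22, 12) = 2
Since 2 divides 14, solutions exist.

Step 2: Apply extended Euclidean algorithm to find gcd.
We find integers such that 22*x0 + 12*y0 = 2

Step 3: Scale the particular solution.
Multiply by 14/2 = 7:
u = -7, v = -14

Step 4: Verify.
22*(-7) - 12*(-14) = 14 = 14 ✓

u = -7, v = -14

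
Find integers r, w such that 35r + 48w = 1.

Step 1: Check solvability.
gcd(35, 48) = 1
Since 1 divides 1, solutions exist.

Step 2: Apply extended Euclidean algorithm to find gcd.
We find integers such that 35*x0 + 48*y0 = 1

Step 3: Scale the particular solution.
Multiply by 1/1 = 1:
r = 11, w = -8

Step 4: Verify.
35*(11) + 48*(-8) = 1 = 1 ✓

r = 11, w = -8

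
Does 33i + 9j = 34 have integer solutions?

Step 1: Compute gcd(33, 9).
gcd(33, 9) = 3

Step 2: Check divisibility.
Does 3 divide 34? 34 = 3 x 11 + 1, so no.

By the theorem on linear Diophantine equations, 33i + 9j = 34 has integer solutions if and only if gcd(33, 9) divides 34. Since 3 does not divide 34, no solutions exist.

No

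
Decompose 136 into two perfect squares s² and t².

We need to find integers s, t > 0 such that s² + t² = 136.
Trying s = 6: t² = 136 - 6² = 136 - 36 = 100
t = 10
Check: 6² + 10² = 36 + 100 = 136 ✓

136 = 6² + 10²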